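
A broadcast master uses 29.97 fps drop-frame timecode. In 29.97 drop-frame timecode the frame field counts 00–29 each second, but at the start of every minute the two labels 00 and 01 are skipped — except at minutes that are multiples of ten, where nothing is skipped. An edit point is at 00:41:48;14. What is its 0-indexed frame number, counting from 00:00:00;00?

75180

Complete 10-minute blocks: 4, each 17982 frames → 71928.
Remaining 1 whole minute in the current block: 1800 + 0 × 1798 = 1800 frames.
Within the current minute: 48 × 30 + 14 − 2 = 1452 (labels ;00/;01 skipped at this minute). Total = 71928 + 1800 + 1452 = 75180.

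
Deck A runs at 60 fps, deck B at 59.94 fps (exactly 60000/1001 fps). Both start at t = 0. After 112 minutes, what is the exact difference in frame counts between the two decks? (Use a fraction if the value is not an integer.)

57600/143 frames

112 min = 6720 s.
A emits 60 × 6720 = 403200 frames; B emits 60000/1001 × 6720 = 57600000/143.
Difference = 57600/143 frames (≈ 402.7972); B is behind A.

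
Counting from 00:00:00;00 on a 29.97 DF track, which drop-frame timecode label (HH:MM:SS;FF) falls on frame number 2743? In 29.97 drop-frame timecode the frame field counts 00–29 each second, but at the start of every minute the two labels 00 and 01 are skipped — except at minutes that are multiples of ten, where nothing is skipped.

00:01:31;15

Ten DF minutes hold 17982 frames, so frame 2743 lies in block 0 (frames 0–17981) with 2743 frames into that block.
The block's first minute is 1800 frames and the rest 1798 each; 2743 frames reaches minute 1, so 0 × 18 + 1 × 2 = 2 labels have been skipped so far.
Adding those back, label number 2743 + 2 = 2745 at 30 labels/s is 91 s + 15 f = 0 h 1 min 31 s frame 15, i.e. 00:01:31;15.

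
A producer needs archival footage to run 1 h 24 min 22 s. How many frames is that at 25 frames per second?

1 h 24 min 22 s = 5062 s.
Frames = 5062 × 25 = 126550.

126550 frames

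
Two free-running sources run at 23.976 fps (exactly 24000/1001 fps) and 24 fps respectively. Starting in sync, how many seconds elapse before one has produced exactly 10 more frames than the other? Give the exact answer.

5005/12 seconds

The gap grows by |24 − 24000/1001| = 24/1001 frames per second.
Time for a 10-frame gap: 10 ÷ (24/1001) = 5005/12 s.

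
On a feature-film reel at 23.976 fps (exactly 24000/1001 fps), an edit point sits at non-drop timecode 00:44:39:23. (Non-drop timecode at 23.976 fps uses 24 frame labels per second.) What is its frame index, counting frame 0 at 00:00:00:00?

Total seconds to the label: (0 × 3600 + 44 × 60 + 39) = 2679.
Frame index = 2679 × 24 + 23 = 64319.

frame 64319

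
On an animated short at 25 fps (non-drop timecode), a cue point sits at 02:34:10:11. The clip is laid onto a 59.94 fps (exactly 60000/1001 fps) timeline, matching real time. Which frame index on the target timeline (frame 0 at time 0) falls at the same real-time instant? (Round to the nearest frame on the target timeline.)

Source frame index: (2×3600 + 34×60 + 10) × 25 + 11 = 231261.
Real time: 231261 / (25) = 231261/25 s.
Target frame: (231261/25) × (60000/1001) = 555026400/1001 ≈ 554471.928 → 554472.

frame 554472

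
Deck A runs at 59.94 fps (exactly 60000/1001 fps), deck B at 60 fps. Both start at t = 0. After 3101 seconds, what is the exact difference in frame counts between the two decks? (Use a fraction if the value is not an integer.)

26580/143 frames

A emits 60000/1001 × 3101 = 26580000/143 frames; B emits 60 × 3101 = 186060.
Difference = 26580/143 frames (≈ 185.8741); B is ahead of A.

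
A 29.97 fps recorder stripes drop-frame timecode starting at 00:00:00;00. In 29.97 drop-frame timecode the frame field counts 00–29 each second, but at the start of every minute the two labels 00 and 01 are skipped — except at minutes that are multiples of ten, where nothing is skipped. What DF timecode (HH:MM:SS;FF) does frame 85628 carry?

Each 10-minute DF block holds 10 × 60 × 30 − 9 × 2 = 17982 frames. 85628 ÷ 17982 → 4 full blocks, remainder 13700.
Within the partial block the first minute is 1800 frames and each further minute 1798, so 7 further minute boundaries passed. Total skipped labels = 18 × 4 + 2 × 7 = 86.
Non-drop label index = 85628 + 86 = 85714; at 30 labels/s that is 00:47:37:04, i.e. DF 00:47:37;04.

00:47:37;04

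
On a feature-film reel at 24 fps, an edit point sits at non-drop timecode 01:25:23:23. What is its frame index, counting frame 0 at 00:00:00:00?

122975

Total seconds to the label: (1 × 3600 + 25 × 60 + 23) = 5123.
Frame index = 5123 × 24 + 23 = 122975.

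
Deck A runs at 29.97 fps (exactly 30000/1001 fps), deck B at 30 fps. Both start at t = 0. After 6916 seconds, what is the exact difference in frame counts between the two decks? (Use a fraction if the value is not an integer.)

2280/11 frames

A emits 30000/1001 × 6916 = 2280000/11 frames; B emits 30 × 6916 = 207480.
Difference = 2280/11 frames (≈ 207.2727); B is ahead of A.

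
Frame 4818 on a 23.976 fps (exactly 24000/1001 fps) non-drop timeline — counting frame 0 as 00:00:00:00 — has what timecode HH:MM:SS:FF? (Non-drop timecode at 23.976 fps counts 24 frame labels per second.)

00:03:20:18

4818 ÷ 24 = 200 full seconds, remainder 18 frames.
200 s = 0 h 3 min 20 s.
Timecode: 00:03:20:18.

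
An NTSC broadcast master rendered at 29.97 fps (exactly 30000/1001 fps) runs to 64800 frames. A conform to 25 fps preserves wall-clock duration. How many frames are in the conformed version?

Target frames = source frames × (target rate / source rate) = 64800 × (25)/(30000/1001) = 64800 × 1001/1200 = 54054.

54054 frames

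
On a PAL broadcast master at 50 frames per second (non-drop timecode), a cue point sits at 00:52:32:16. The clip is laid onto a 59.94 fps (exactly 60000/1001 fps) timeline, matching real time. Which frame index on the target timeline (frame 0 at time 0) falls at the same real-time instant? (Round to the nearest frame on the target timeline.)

Source frame index: (0×3600 + 52×60 + 32) × 50 + 16 = 157616.
Real time: 157616 / (50) = 78808/25 s.
Target frame: (78808/25) × (60000/1001) = 189139200/1001 ≈ 188950.250 → 188950.

frame 188950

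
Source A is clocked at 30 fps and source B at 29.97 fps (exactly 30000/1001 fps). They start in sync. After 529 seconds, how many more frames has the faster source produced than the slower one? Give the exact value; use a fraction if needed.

A emits 30 × 529 = 15870 frames; B emits 30000/1001 × 529 = 15870000/1001.
Difference = 15870/1001 frames (≈ 15.8541); B is behind A.

15870/1001 frames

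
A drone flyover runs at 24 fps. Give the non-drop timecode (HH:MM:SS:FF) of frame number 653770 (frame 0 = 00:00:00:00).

07:34:00:10

653770 ÷ 24 = 27240 full seconds, remainder 10 frames.
27240 s = 7 h 34 min 0 s.
Timecode: 07:34:00:10.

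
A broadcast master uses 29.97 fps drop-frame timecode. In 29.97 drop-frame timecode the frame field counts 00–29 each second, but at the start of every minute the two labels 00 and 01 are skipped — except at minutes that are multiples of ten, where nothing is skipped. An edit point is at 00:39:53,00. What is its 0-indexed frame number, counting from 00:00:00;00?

71718

As if non-drop at 30 labels/s: (0 × 3600 + 39 × 60 + 53) × 30 + 0 = 71790.
Minute boundaries passed: 39; those not divisible by 10: 39 − 3 = 36; dropped labels = 2 × 36 = 72.
Actual frame index = 71790 − 72 = 71718.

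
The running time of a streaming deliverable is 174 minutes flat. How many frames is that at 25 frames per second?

261000 frames

174 min = 10440 s.
Frames = 10440 × 25 = 261000.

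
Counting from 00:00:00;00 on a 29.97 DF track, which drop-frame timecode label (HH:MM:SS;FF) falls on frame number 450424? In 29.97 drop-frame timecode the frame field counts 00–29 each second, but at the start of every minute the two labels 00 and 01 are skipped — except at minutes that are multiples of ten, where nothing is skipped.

04:10:29;04

Ten DF minutes hold 17982 frames, so frame 450424 lies in block 25 (frames 449550–467531) with 874 frames into that block.
The block's first minute is 1800 frames and the rest 1798 each; 874 frames reaches minute 0, so 25 × 18 + 0 × 2 = 450 labels have been skipped so far.
Adding those back, label number 450424 + 450 = 450874 at 30 labels/s is 15029 s + 4 f = 4 h 10 min 29 s frame 4, i.e. 04:10:29;04.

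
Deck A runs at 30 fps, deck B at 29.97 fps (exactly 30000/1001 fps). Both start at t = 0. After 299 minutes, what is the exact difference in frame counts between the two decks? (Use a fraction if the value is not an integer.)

299 min = 17940 s.
A emits 30 × 17940 = 538200 frames; B emits 30000/1001 × 17940 = 41400000/77.
Difference = 41400/77 frames (≈ 537.6623); B is behind A.

41400/77 frames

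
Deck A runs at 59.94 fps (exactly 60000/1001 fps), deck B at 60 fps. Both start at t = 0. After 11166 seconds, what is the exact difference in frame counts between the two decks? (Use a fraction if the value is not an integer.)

669960/1001 frames

A emits 60000/1001 × 11166 = 669960000/1001 frames; B emits 60 × 11166 = 669960.
Difference = 669960/1001 frames (≈ 669.2907); B is ahead of A.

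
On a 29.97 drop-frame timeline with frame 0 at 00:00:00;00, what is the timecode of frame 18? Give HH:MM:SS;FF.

Ten DF minutes hold 17982 frames, so frame 18 lies in block 0 (frames 0–17981) with 18 frames into that block.
The block's first minute is 1800 frames and the rest 1798 each; 18 frames reaches minute 0, so 0 × 18 + 0 × 2 = 0 labels have been skipped so far.
Adding those back, label number 18 + 0 = 18 at 30 labels/s is 0 s + 18 f = 0 h 0 min 0 s frame 18, i.e. 00:00:00;18.

00:00:00;18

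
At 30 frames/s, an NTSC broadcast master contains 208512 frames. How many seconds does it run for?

6950.4 seconds

Running time = 208512 / (30) = 6950.4 s.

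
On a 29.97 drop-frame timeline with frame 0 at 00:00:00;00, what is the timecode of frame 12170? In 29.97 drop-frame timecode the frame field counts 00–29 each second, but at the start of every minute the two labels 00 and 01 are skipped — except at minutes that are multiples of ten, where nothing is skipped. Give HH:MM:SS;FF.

00:06:46;02

Ten DF minutes hold 17982 frames, so frame 12170 lies in block 0 (frames 0–17981) with 12170 frames into that block.
The block's first minute is 1800 frames and the rest 1798 each; 12170 frames reaches minute 6, so 0 × 18 + 6 × 2 = 12 labels have been skipped so far.
Adding those back, label number 12170 + 12 = 12182 at 30 labels/s is 406 s + 2 f = 0 h 6 min 46 s frame 2, i.e. 00:06:46;02.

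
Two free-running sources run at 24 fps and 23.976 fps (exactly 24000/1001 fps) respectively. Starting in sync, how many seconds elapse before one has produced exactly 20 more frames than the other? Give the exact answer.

5005/6 seconds

The gap grows by |24000/1001 − 24| = 24/1001 frames per second.
Time for a 20-frame gap: 20 ÷ (24/1001) = 5005/6 s.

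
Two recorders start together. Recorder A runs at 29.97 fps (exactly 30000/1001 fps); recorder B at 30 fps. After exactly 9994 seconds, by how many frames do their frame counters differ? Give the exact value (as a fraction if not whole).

A emits 30000/1001 × 9994 = 299820000/1001 frames; B emits 30 × 9994 = 299820.
Difference = 299820/1001 frames (≈ 299.5205); B is ahead of A.

299820/1001 frames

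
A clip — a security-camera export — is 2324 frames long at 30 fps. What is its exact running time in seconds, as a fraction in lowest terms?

Running time = 2324 ÷ (30) = 2324 × 1/30 = 1162/15 s.

1162/15 seconds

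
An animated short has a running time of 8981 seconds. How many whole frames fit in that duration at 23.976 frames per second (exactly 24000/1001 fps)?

Frames = 8981 × 24000/1001 = 30792000/143 ≈ 215328.6713.
Complete frames: 215328.

215328 frames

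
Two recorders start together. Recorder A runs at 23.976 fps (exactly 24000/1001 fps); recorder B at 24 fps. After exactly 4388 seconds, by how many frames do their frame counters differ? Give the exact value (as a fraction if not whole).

105312/1001 frames

A emits 24000/1001 × 4388 = 105312000/1001 frames; B emits 24 × 4388 = 105312.
Difference = 105312/1001 frames (≈ 105.2068); B is ahead of A.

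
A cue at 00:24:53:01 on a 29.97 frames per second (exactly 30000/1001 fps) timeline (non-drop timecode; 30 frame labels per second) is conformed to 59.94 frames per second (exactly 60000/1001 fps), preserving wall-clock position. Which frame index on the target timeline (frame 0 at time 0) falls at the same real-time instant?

frame 89582

Source frame index: (0×3600 + 24×60 + 53) × 30 + 1 = 44791.
Real time: 44791 / (30000/1001) = 44835791/30000 s.
Target frame: (44835791/30000) × (60000/1001) = 89582.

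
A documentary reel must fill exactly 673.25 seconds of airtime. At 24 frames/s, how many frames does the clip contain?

Frames = 673.25 × 24 = 16158.

16158 frames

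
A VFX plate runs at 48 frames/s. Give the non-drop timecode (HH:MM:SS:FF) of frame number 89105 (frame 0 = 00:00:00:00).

89105 ÷ 48 = 1856 full seconds, remainder 17 frames.
1856 s = 0 h 30 min 56 s.
Timecode: 00:30:56:17.

00:30:56:17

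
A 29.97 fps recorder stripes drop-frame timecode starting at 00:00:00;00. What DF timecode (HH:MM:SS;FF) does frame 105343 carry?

00:58:34;29

Ten DF minutes hold 17982 frames, so frame 105343 lies in block 5 (frames 89910–107891) with 15433 frames into that block.
The block's first minute is 1800 frames and the rest 1798 each; 15433 frames reaches minute 8, so 5 × 18 + 8 × 2 = 106 labels have been skipped so far.
Adding those back, label number 105343 + 106 = 105449 at 30 labels/s is 3514 s + 29 f = 0 h 58 min 34 s frame 29, i.e. 00:58:34;29.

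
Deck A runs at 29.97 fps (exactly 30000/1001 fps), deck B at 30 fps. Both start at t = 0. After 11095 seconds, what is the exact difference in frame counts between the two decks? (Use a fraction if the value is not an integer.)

47550/143 frames

A emits 30000/1001 × 11095 = 47550000/143 frames; B emits 30 × 11095 = 332850.
Difference = 47550/143 frames (≈ 332.5175); B is ahead of A.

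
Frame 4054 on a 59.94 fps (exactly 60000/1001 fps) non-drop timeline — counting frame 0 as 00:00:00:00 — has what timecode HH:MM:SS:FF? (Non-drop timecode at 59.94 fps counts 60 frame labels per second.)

4054 ÷ 60 = 67 full seconds, remainder 34 frames.
67 s = 0 h 1 min 7 s.
Timecode: 00:01:07:34.

00:01:07:34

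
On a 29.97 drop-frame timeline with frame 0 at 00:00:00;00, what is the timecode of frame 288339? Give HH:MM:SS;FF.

02:40:20;27

Ten DF minutes hold 17982 frames, so frame 288339 lies in block 16 (frames 287712–305693) with 627 frames into that block.
The block's first minute is 1800 frames and the rest 1798 each; 627 frames reaches minute 0, so 16 × 18 + 0 × 2 = 288 labels have been skipped so far.
Adding those back, label number 288339 + 288 = 288627 at 30 labels/s is 9620 s + 27 f = 2 h 40 min 20 s frame 27, i.e. 02:40:20;27.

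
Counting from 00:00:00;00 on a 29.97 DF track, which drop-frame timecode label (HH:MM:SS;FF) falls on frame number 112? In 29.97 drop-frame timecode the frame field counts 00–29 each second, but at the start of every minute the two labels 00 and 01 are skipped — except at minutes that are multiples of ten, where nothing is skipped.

Each 10-minute DF block holds 10 × 60 × 30 − 9 × 2 = 17982 frames. 112 ÷ 17982 → 0 full blocks, remainder 112.
Within the partial block the first minute is 1800 frames and each further minute 1798, so 0 further minute boundaries passed. Total skipped labels = 18 × 0 + 2 × 0 = 0.
Non-drop label index = 112 + 0 = 112; at 30 labels/s that is 00:00:03:22, i.e. DF 00:00:03;22.

00:00:03;22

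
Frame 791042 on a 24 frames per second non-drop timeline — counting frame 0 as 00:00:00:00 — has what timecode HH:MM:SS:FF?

09:09:20:02

791042 ÷ 24 = 32960 full seconds, remainder 2 frames.
32960 s = 9 h 9 min 20 s.
Timecode: 09:09:20:02.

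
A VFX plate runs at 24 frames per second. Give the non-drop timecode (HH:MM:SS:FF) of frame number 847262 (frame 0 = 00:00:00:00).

847262 ÷ 24 = 35302 full seconds, remainder 14 frames.
35302 s = 9 h 48 min 22 s.
Timecode: 09:48:22:14.

09:48:22:14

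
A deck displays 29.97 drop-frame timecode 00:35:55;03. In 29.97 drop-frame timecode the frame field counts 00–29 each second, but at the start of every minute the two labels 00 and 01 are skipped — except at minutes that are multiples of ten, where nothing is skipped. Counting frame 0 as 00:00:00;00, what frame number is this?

Complete 10-minute blocks: 3, each 17982 frames → 53946.
Remaining 5 whole minutes in the current block: 1800 + 4 × 1798 = 8992 frames.
Within the current minute: 55 × 30 + 3 − 2 = 1651 (labels ;00/;01 skipped at this minute). Total = 53946 + 8992 + 1651 = 64589.

64589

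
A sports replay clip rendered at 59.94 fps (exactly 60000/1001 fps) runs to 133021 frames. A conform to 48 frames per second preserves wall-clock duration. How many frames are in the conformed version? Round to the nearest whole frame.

106523 frames

Frames at target rate = 133021 × (48) / (60000/1001) = 133154021/1250 ≈ 106523.217.
Nearest whole frame: 106523.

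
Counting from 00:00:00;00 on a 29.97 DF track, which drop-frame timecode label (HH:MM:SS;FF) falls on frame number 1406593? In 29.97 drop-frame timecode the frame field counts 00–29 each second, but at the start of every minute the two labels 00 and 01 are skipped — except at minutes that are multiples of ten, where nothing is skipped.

Ten DF minutes hold 17982 frames, so frame 1406593 lies in block 78 (frames 1402596–1420577) with 3997 frames into that block.
The block's first minute is 1800 frames and the rest 1798 each; 3997 frames reaches minute 2, so 78 × 18 + 2 × 2 = 1408 labels have been skipped so far.
Adding those back, label number 1406593 + 1408 = 1408001 at 30 labels/s is 46933 s + 11 f = 13 h 2 min 13 s frame 11, i.e. 13:02:13;11.

13:02:13;11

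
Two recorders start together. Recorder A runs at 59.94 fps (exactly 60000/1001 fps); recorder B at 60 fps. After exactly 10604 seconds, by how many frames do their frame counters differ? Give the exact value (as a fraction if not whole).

A emits 60000/1001 × 10604 = 57840000/91 frames; B emits 60 × 10604 = 636240.
Difference = 57840/91 frames (≈ 635.6044); B is ahead of A.

57840/91 frames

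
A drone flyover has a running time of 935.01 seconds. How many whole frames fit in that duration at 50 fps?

46750 frames

Frames = 935.01 × 50 = 93501/2 ≈ 46750.5000.
Complete frames: 46750.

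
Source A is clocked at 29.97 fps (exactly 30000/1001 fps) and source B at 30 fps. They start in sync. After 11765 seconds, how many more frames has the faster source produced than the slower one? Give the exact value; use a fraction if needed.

A emits 30000/1001 × 11765 = 27150000/77 frames; B emits 30 × 11765 = 352950.
Difference = 27150/77 frames (≈ 352.5974); B is ahead of A.

27150/77 frames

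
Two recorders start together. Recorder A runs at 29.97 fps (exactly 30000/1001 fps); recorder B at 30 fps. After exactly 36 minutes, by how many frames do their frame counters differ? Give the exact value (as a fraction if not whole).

64800/1001 frames

36 min = 2160 s.
A emits 30000/1001 × 2160 = 64800000/1001 frames; B emits 30 × 2160 = 64800.
Difference = 64800/1001 frames (≈ 64.7353); B is ahead of A.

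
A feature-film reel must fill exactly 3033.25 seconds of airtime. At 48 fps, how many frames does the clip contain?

145596 frames

Frames = 3033.25 × 48 = 145596.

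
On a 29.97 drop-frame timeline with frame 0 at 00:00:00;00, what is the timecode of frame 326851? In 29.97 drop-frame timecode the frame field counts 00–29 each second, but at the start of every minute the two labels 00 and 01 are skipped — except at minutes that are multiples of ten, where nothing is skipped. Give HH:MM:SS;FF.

Each 10-minute DF block holds 10 × 60 × 30 − 9 × 2 = 17982 frames. 326851 ÷ 17982 → 18 full blocks, remainder 3175.
Within the partial block the first minute is 1800 frames and each further minute 1798, so 1 further minute boundary passed. Total skipped labels = 18 × 18 + 2 × 1 = 326.
Non-drop label index = 326851 + 326 = 327177; at 30 labels/s that is 03:01:45:27, i.e. DF 03:01:45;27.

03:01:45;27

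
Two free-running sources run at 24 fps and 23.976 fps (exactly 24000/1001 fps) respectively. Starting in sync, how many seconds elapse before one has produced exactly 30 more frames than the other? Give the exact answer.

1251.25 seconds

The gap grows by |24000/1001 − 24| = 24/1001 frames per second.
Time for a 30-frame gap: 30 ÷ (24/1001) = 1251.25 s.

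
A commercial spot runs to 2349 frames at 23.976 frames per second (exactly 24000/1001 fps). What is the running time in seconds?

Running time = 2349 / (24000/1001) = 97.972875 s.

97.972875 seconds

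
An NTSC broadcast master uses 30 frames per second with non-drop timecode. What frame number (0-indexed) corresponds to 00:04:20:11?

frame 7811

Total seconds to the label: (0 × 3600 + 4 × 60 + 20) = 260.
Frame index = 260 × 30 + 11 = 7811.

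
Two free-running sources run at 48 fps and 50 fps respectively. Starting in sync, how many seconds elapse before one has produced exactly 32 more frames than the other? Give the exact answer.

The gap grows by |50 − 48| = 2 frames per second.
Time for a 32-frame gap: 32 ÷ (2) = 16 s.

16 seconds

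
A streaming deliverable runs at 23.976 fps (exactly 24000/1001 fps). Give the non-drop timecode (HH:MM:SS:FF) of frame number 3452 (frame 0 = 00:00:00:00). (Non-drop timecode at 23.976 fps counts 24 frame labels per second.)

00:02:23:20

3452 ÷ 24 = 143 full seconds, remainder 20 frames.
143 s = 0 h 2 min 23 s.
Timecode: 00:02:23:20.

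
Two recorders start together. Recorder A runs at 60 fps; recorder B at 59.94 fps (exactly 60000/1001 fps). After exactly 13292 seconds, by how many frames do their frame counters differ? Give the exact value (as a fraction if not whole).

A emits 60 × 13292 = 797520 frames; B emits 60000/1001 × 13292 = 797520000/1001.
Difference = 797520/1001 frames (≈ 796.7233); B is behind A.

797520/1001 frames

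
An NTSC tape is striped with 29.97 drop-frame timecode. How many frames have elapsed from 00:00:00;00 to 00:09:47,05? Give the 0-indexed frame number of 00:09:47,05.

Complete 10-minute blocks: 0, each 17982 frames → 0.
Remaining 9 whole minutes in the current block: 1800 + 8 × 1798 = 16184 frames.
Within the current minute: 47 × 30 + 5 − 2 = 1413 (labels ;00/;01 skipped at this minute). Total = 0 + 16184 + 1413 = 17597.

17597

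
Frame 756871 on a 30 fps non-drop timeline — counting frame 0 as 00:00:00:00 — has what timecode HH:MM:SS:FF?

07:00:29:01

756871 ÷ 30 = 25229 full seconds, remainder 1 frame.
25229 s = 7 h 0 min 29 s.
Timecode: 07:00:29:01.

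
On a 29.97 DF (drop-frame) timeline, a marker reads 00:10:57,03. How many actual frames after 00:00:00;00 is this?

19695

Complete 10-minute blocks: 1, each 17982 frames → 17982.
Remaining 0 whole minutes in the current block: 0 frames.
Within the current minute: 57 × 30 + 3 = 1713. Total = 17982 + 0 + 1713 = 19695.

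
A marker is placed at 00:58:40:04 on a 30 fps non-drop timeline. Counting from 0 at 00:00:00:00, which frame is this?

frame 105604

Total seconds to the label: (0 × 3600 + 58 × 60 + 40) = 3520.
Frame index = 3520 × 30 + 4 = 105604.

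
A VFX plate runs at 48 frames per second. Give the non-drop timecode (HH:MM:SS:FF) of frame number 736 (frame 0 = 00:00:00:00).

00:00:15:16

736 ÷ 48 = 15 full seconds, remainder 16 frames.
15 s = 0 h 0 min 15 s.
Timecode: 00:00:15:16.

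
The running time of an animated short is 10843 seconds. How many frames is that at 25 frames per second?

Frames = 10843 × 25 = 271075.

271075 frames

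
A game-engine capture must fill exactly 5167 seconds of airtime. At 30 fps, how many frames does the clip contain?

Frames = 5167 × 30 = 155010.

155010 frames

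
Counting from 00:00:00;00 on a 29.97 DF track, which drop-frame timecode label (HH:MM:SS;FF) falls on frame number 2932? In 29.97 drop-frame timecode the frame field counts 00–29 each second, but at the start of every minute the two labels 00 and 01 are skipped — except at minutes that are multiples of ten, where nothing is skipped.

Ten DF minutes hold 17982 frames, so frame 2932 lies in block 0 (frames 0–17981) with 2932 frames into that block.
The block's first minute is 1800 frames and the rest 1798 each; 2932 frames reaches minute 1, so 0 × 18 + 1 × 2 = 2 labels have been skipped so far.
Adding those back, label number 2932 + 2 = 2934 at 30 labels/s is 97 s + 24 f = 0 h 1 min 37 s frame 24, i.e. 00:01:37;24.

00:01:37;24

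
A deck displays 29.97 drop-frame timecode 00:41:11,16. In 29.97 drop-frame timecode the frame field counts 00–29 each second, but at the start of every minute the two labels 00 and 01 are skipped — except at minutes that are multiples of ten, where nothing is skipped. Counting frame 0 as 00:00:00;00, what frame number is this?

As if non-drop at 30 labels/s: (0 × 3600 + 41 × 60 + 11) × 30 + 16 = 74146.
Minute boundaries passed: 41; those not divisible by 10: 41 − 4 = 37; dropped labels = 2 × 37 = 74.
Actual frame index = 74146 − 74 = 74072.

74072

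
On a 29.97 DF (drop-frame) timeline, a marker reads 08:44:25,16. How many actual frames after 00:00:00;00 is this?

943022

As if non-drop at 30 labels/s: (8 × 3600 + 44 × 60 + 25) × 30 + 16 = 943966.
Minute boundaries passed: 524; those not divisible by 10: 524 − 52 = 472; dropped labels = 2 × 472 = 944.
Actual frame index = 943966 − 944 = 943022.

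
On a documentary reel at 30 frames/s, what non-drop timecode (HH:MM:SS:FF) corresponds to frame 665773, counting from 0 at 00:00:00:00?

06:09:52:13

665773 ÷ 30 = 22192 full seconds, remainder 13 frames.
22192 s = 6 h 9 min 52 s.
Timecode: 06:09:52:13.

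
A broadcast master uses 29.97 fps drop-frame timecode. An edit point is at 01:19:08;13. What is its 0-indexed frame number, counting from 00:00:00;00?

As if non-drop at 30 labels/s: (1 × 3600 + 19 × 60 + 8) × 30 + 13 = 142453.
Minute boundaries passed: 79; those not divisible by 10: 79 − 7 = 72; dropped labels = 2 × 72 = 144.
Actual frame index = 142453 − 144 = 142309.

142309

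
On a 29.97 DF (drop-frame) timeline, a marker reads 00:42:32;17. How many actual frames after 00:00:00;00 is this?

Complete 10-minute blocks: 4, each 17982 frames → 71928.
Remaining 2 whole minutes in the current block: 1800 + 1 × 1798 = 3598 frames.
Within the current minute: 32 × 30 + 17 − 2 = 975 (labels ;00/;01 skipped at this minute). Total = 71928 + 3598 + 975 = 76501.

76501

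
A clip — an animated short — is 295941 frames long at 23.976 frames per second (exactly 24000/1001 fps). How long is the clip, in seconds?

Running time = 295941 / (24000/1001) = 12343.205875 s.

12343.205875 seconds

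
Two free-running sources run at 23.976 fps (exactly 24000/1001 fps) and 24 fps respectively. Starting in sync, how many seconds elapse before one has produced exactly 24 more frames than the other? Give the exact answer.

The gap grows by |24 − 24000/1001| = 24/1001 frames per second.
Time for a 24-frame gap: 24 ÷ (24/1001) = 1001 s.

1001 seconds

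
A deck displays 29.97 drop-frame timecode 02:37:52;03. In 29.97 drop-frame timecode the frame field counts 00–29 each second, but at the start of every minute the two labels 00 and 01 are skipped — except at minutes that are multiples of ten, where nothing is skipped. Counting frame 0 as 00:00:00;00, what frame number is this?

283879

Complete 10-minute blocks: 15, each 17982 frames → 269730.
Remaining 7 whole minutes in the current block: 1800 + 6 × 1798 = 12588 frames.
Within the current minute: 52 × 30 + 3 − 2 = 1561 (labels ;00/;01 skipped at this minute). Total = 269730 + 12588 + 1561 = 283879.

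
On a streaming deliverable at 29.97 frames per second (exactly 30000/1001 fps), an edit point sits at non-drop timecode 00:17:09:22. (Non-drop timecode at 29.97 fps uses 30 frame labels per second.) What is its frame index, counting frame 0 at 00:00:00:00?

30892

Total seconds to the label: (0 × 3600 + 17 × 60 + 9) = 1029.
Frame index = 1029 × 30 + 22 = 30892.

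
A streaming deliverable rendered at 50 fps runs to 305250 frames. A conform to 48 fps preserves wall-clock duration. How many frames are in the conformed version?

293040 frames

Target frames = source frames × (target rate / source rate) = 305250 × (48)/(50) = 305250 × 24/25 = 293040.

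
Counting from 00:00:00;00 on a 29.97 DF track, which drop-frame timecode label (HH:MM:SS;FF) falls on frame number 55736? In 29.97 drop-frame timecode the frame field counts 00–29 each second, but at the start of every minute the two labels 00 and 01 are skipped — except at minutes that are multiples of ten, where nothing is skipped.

00:30:59;20

Ten DF minutes hold 17982 frames, so frame 55736 lies in block 3 (frames 53946–71927) with 1790 frames into that block.
The block's first minute is 1800 frames and the rest 1798 each; 1790 frames reaches minute 0, so 3 × 18 + 0 × 2 = 54 labels have been skipped so far.
Adding those back, label number 55736 + 54 = 55790 at 30 labels/s is 1859 s + 20 f = 0 h 30 min 59 s frame 20, i.e. 00:30:59;20.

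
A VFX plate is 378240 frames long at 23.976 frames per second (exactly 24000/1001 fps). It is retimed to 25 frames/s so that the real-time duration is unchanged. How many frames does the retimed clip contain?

Target frames = source frames × (target rate / source rate) = 378240 × (25)/(24000/1001) = 378240 × 1001/960 = 394394.

394394 frames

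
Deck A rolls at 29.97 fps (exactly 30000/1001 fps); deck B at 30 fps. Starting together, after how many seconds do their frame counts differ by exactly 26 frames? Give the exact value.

13013/15 seconds

The gap grows by |30 − 30000/1001| = 30/1001 frames per second.
Time for a 26-frame gap: 26 ÷ (30/1001) = 13013/15 s.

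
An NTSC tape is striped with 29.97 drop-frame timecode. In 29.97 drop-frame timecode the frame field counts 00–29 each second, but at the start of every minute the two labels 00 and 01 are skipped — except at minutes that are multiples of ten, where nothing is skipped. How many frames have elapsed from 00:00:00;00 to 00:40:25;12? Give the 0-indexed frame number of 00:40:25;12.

72690

As if non-drop at 30 labels/s: (0 × 3600 + 40 × 60 + 25) × 30 + 12 = 72762.
Minute boundaries passed: 40; those not divisible by 10: 40 − 4 = 36; dropped labels = 2 × 36 = 72.
Actual frame index = 72762 − 72 = 72690.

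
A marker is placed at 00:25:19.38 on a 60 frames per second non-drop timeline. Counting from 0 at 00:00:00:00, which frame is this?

frame 91178

Total seconds to the label: (0 × 3600 + 25 × 60 + 19) = 1519.
Frame index = 1519 × 60 + 38 = 91178.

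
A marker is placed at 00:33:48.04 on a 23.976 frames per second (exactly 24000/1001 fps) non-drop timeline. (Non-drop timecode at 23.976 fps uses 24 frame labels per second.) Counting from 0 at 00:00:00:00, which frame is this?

frame 48676

Total seconds to the label: (0 × 3600 + 33 × 60 + 48) = 2028.
Frame index = 2028 × 24 + 4 = 48676.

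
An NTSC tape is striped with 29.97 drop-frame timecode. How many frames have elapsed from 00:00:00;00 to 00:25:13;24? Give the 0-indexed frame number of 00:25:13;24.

45368

As if non-drop at 30 labels/s: (0 × 3600 + 25 × 60 + 13) × 30 + 24 = 45414.
Minute boundaries passed: 25; those not divisible by 10: 25 − 2 = 23; dropped labels = 2 × 23 = 46.
Actual frame index = 45414 − 46 = 45368.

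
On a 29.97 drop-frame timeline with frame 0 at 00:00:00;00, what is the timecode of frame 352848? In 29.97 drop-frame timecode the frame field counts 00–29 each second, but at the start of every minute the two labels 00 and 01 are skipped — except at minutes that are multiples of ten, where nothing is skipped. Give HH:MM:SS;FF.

03:16:13;12

Each 10-minute DF block holds 10 × 60 × 30 − 9 × 2 = 17982 frames. 352848 ÷ 17982 → 19 full blocks, remainder 11190.
Within the partial block the first minute is 1800 frames and each further minute 1798, so 6 further minute boundaries passed. Total skipped labels = 18 × 19 + 2 × 6 = 354.
Non-drop label index = 352848 + 354 = 353202; at 30 labels/s that is 03:16:13:12, i.e. DF 03:16:13;12.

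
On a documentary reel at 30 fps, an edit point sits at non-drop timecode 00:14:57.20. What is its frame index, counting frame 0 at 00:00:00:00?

frame 26930

Total seconds to the label: (0 × 3600 + 14 × 60 + 57) = 897.
Frame index = 897 × 30 + 20 = 26930.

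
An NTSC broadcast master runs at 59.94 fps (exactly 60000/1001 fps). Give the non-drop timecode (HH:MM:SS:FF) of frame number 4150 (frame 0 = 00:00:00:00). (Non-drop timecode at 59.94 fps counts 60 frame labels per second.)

4150 ÷ 60 = 69 full seconds, remainder 10 frames.
69 s = 0 h 1 min 9 s.
Timecode: 00:01:09:10.

00:01:09:10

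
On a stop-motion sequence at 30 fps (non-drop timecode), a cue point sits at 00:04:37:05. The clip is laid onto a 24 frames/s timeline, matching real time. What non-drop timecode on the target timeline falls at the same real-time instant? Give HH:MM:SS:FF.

00:04:37:04

Source frame index: (0×3600 + 4×60 + 37) × 30 + 5 = 8315.
Real time: 8315 / (30) = 1663/6 s.
Target frame: (1663/6) × (24) = 6652.
At 24 labels/s: frame 6652 → 00:04:37:04.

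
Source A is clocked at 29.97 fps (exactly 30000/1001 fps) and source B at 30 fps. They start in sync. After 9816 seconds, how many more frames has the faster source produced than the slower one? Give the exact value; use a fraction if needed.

A emits 30000/1001 × 9816 = 294480000/1001 frames; B emits 30 × 9816 = 294480.
Difference = 294480/1001 frames (≈ 294.1858); B is ahead of A.

294480/1001 frames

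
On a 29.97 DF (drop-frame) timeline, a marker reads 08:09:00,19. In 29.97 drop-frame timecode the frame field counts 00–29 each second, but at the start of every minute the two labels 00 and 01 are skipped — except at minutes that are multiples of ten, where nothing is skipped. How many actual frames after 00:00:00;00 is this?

879337

As if non-drop at 30 labels/s: (8 × 3600 + 9 × 60 + 0) × 30 + 19 = 880219.
Minute boundaries passed: 489; those not divisible by 10: 489 − 48 = 441; dropped labels = 2 × 441 = 882.
Actual frame index = 880219 − 882 = 879337.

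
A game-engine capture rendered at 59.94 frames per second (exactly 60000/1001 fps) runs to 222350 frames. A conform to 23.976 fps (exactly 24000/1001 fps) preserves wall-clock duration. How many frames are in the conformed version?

Target frames = source frames × (target rate / source rate) = 222350 × (24000/1001)/(60000/1001) = 222350 × 2/5 = 88940.

88940 frames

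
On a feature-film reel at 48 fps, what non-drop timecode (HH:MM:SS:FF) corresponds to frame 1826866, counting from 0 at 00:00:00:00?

1826866 ÷ 48 = 38059 full seconds, remainder 34 frames.
38059 s = 10 h 34 min 19 s.
Timecode: 10:34:19:34.

10:34:19:34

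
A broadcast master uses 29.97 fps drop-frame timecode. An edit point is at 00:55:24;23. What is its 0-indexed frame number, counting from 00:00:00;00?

Complete 10-minute blocks: 5, each 17982 frames → 89910.
Remaining 5 whole minutes in the current block: 1800 + 4 × 1798 = 8992 frames.
Within the current minute: 24 × 30 + 23 − 2 = 741 (labels ;00/;01 skipped at this minute). Total = 89910 + 8992 + 741 = 99643.

99643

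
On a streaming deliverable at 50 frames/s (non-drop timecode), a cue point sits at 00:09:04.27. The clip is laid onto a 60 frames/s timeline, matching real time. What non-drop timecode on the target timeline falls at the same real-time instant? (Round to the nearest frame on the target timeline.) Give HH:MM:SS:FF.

00:09:04:32

Source frame index: (0×3600 + 9×60 + 4) × 50 + 27 = 27227.
Real time: 27227 / (50) = 27227/50 s.
Target frame: (27227/50) × (60) = 163362/5 ≈ 32672.400 → 32672.
At 60 labels/s: frame 32672 → 00:09:04:32.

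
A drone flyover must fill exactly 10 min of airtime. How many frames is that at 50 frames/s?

10 min = 600 s.
Frames = 600 × 50 = 30000.

30000 frames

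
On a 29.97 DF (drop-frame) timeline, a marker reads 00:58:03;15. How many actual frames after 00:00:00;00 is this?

104399

Complete 10-minute blocks: 5, each 17982 frames → 89910.
Remaining 8 whole minutes in the current block: 1800 + 7 × 1798 = 14386 frames.
Within the current minute: 3 × 30 + 15 − 2 = 103 (labels ;00/;01 skipped at this minute). Total = 89910 + 14386 + 103 = 104399.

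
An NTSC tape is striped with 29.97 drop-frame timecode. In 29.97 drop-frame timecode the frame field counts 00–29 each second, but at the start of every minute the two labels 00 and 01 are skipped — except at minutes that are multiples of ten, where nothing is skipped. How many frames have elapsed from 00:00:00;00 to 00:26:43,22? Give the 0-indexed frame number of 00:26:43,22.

48064

As if non-drop at 30 labels/s: (0 × 3600 + 26 × 60 + 43) × 30 + 22 = 48112.
Minute boundaries passed: 26; those not divisible by 10: 26 − 2 = 24; dropped labels = 2 × 24 = 48.
Actual frame index = 48112 − 48 = 48064.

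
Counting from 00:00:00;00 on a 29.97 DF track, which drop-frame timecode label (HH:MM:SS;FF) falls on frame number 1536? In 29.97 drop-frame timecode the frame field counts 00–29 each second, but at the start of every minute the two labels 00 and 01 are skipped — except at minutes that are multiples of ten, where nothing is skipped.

00:00:51;06

Ten DF minutes hold 17982 frames, so frame 1536 lies in block 0 (frames 0–17981) with 1536 frames into that block.
The block's first minute is 1800 frames and the rest 1798 each; 1536 frames reaches minute 0, so 0 × 18 + 0 × 2 = 0 labels have been skipped so far.
Adding those back, label number 1536 + 0 = 1536 at 30 labels/s is 51 s + 6 f = 0 h 0 min 51 s frame 6, i.e. 00:00:51;06.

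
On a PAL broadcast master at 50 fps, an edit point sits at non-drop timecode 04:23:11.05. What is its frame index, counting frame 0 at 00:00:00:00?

789555

Total seconds to the label: (4 × 3600 + 23 × 60 + 11) = 15791.
Frame index = 15791 × 50 + 5 = 789555.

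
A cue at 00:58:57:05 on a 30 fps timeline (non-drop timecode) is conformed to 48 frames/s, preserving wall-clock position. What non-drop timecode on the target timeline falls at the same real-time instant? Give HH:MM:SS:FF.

Source frame index: (0×3600 + 58×60 + 57) × 30 + 5 = 106115.
Real time: 106115 / (30) = 21223/6 s.
Target frame: (21223/6) × (48) = 169784.
At 48 labels/s: frame 169784 → 00:58:57:08.

00:58:57:08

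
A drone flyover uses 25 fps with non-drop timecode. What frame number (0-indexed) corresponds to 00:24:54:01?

Total seconds to the label: (0 × 3600 + 24 × 60 + 54) = 1494.
Frame index = 1494 × 25 + 1 = 37351.

37351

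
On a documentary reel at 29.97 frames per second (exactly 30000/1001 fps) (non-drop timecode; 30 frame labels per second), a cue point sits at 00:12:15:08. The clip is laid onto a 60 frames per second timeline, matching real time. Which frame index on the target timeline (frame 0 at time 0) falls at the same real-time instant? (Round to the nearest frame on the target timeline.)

Source frame index: (0×3600 + 12×60 + 15) × 30 + 8 = 22058.
Real time: 22058 / (30000/1001) = 11040029/15000 s.
Target frame: (11040029/15000) × (60) = 11040029/250 ≈ 44160.116 → 44160.

frame 44160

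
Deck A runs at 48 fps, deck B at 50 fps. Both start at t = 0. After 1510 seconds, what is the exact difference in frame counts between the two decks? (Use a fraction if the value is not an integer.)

3020 frames

A emits 48 × 1510 = 72480 frames; B emits 50 × 1510 = 75500.
Difference = 3020 frames; B is ahead of A.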